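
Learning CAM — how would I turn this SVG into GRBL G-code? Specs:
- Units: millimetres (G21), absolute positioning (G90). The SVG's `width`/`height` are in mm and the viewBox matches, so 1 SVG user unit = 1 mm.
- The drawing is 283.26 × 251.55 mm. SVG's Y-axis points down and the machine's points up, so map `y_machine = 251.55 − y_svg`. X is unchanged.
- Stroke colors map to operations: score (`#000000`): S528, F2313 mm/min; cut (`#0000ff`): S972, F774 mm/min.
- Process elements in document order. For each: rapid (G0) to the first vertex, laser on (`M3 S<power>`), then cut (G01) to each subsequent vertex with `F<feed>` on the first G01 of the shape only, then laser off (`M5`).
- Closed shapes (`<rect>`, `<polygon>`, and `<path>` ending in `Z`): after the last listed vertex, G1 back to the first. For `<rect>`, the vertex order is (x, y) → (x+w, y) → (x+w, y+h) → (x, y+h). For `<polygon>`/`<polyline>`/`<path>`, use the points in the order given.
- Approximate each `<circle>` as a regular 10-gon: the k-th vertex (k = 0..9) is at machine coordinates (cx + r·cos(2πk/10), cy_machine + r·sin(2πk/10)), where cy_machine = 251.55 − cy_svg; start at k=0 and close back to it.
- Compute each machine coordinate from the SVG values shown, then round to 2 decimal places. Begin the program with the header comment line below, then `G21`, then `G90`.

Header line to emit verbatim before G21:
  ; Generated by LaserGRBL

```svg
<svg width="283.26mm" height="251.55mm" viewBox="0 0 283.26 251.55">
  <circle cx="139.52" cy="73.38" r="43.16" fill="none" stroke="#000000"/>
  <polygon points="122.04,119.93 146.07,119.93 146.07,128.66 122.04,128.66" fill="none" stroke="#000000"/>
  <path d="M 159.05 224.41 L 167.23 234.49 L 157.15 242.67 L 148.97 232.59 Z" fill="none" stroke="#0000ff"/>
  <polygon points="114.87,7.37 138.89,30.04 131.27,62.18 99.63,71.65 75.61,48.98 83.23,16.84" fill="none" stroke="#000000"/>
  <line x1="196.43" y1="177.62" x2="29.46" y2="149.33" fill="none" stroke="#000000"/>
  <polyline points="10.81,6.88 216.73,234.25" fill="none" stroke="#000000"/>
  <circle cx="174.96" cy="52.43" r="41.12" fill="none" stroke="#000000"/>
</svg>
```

Since the viewBox matches the mm dimensions, user units are millimetres directly. The only transform is the Y-flip y_m = 251.55 − y_svg.

Shape 1 is a circle drawn with `<circle>`. Its stroke #000000 means score at S528, F2313. After flipping Y the toolpath is (182.68,178.17) → (174.44,203.54) → (152.86,219.22) → (126.18,219.22) → (104.60,203.54) → (96.36,178.17) → (104.60,152.80) → (126.18,137.12) → (152.86,137.12) → (174.44,152.80) → (182.68,178.17), returning to the start.

Shape 2 is a rectangle drawn with `<polygon>`. Its stroke #000000 means score at S528, F2313. After flipping Y the toolpath is (122.04,131.62) → (146.07,131.62) → (146.07,122.89) → (122.04,122.89) → (122.04,131.62), returning to the start.

Shape 3 is a regular polygon drawn with `<path>`. Its stroke #0000ff means cut at S972, F774. After flipping Y the toolpath is (159.05,27.14) → (167.23,17.06) → (157.15,8.88) → (148.97,18.96) → (159.05,27.14), returning to the start.

Shape 4 is a regular polygon drawn with `<polygon>`. Its stroke #000000 means score at S528, F2313. After flipping Y the toolpath is (114.87,244.18) → (138.89,221.51) → (131.27,189.37) → (99.63,179.90) → (75.61,202.57) → (83.23,234.71) → (114.87,244.18), returning to the start.

Shape 5 is a line segment drawn with `<line>`. Its stroke #000000 means score at S528, F2313. After flipping Y the toolpath is (196.43,73.93) → (29.46,102.22).

Shape 6 is a line segment drawn with `<polyline>`. Its stroke #000000 means score at S528, F2313. After flipping Y the toolpath is (10.81,244.67) → (216.73,17.30).

Shape 7 is a circle drawn with `<circle>`. Its stroke #000000 means score at S528, F2313. After flipping Y the toolpath is (216.08,199.12) → (208.23,223.29) → (187.67,238.23) → (162.25,238.23) → (141.69,223.29) → (133.84,199.12) → (141.69,174.95) → (162.25,160.01) → (187.67,160.01) → (208.23,174.95) → (216.08,199.12), returning to the start.

; Generated by LaserGRBL
G21
G90
G0 X182.68 Y178.17
M3 S528
G01 X174.44 Y203.54 F2313
G01 X152.86 Y219.22
G01 X126.18 Y219.22
G01 X104.60 Y203.54
G01 X96.36 Y178.17
G01 X104.60 Y152.80
G01 X126.18 Y137.12
G01 X152.86 Y137.12
G01 X174.44 Y152.80
G01 X182.68 Y178.17
M5
G0 X122.04 Y131.62
M3 S528
G01 X146.07 Y131.62 F2313
G01 X146.07 Y122.89
G01 X122.04 Y122.89
G01 X122.04 Y131.62
M5
G0 X159.05 Y27.14
M3 S972
G01 X167.23 Y17.06 F774
G01 X157.15 Y8.88
G01 X148.97 Y18.96
G01 X159.05 Y27.14
M5
G0 X114.87 Y244.18
M3 S528
G01 X138.89 Y221.51 F2313
G01 X131.27 Y189.37
G01 X99.63 Y179.90
G01 X75.61 Y202.57
G01 X83.23 Y234.71
G01 X114.87 Y244.18
M5
G0 X196.43 Y73.93
M3 S528
G01 X29.46 Y102.22 F2313
M5
G0 X10.81 Y244.67
M3 S528
G01 X216.73 Y17.30 F2313
M5
G0 X216.08 Y199.12
M3 S528
G01 X208.23 Y223.29 F2313
G01 X187.67 Y238.23
G01 X162.25 Y238.23
G01 X141.69 Y223.29
G01 X133.84 Y199.12
G01 X141.69 Y174.95
G01 X162.25 Y160.01
G01 X187.67 Y160.01
G01 X208.23 Y174.95
G01 X216.08 Y199.12
M5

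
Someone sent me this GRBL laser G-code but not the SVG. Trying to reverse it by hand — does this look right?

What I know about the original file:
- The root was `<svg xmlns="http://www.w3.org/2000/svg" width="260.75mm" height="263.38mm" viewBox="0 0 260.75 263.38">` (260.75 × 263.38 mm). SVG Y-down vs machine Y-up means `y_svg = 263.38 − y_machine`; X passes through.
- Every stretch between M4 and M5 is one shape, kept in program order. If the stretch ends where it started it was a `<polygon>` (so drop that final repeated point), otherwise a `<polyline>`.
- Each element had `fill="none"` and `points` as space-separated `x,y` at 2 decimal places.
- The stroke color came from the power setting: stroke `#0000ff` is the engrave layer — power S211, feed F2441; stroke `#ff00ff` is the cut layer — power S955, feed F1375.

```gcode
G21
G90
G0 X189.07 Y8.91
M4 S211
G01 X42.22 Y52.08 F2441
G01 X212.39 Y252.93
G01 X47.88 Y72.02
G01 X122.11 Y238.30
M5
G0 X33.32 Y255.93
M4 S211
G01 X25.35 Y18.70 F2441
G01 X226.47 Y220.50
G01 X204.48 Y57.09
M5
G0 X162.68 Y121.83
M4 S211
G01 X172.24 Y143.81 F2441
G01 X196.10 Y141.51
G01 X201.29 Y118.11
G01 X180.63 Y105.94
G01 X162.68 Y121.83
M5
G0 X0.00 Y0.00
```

y_svg = 263.38 − y_m. Every run uses S211, so all elements get stroke `#0000ff` (engrave).

[1] open run; points: 189.07,254.47 42.22,211.30 212.39,10.45 47.88,191.36 122.11,25.08

[2] open run; points: 33.32,7.45 25.35,244.68 226.47,42.88 204.48,206.29

[3] closed run; points: 162.68,141.55 172.24,119.57 196.10,121.87 201.29,145.27 180.63,157.44

<svg xmlns="http://www.w3.org/2000/svg" width="260.75mm" height="263.38mm" viewBox="0 0 260.75 263.38">
  <polyline points="189.07,254.47 42.22,211.30 212.39,10.45 47.88,191.36 122.11,25.08" fill="none" stroke="#0000ff"/>
  <polyline points="33.32,7.45 25.35,244.68 226.47,42.88 204.48,206.29" fill="none" stroke="#0000ff"/>
  <polygon points="162.68,141.55 172.24,119.57 196.10,121.87 201.29,145.27 180.63,157.44" fill="none" stroke="#0000ff"/>
</svg>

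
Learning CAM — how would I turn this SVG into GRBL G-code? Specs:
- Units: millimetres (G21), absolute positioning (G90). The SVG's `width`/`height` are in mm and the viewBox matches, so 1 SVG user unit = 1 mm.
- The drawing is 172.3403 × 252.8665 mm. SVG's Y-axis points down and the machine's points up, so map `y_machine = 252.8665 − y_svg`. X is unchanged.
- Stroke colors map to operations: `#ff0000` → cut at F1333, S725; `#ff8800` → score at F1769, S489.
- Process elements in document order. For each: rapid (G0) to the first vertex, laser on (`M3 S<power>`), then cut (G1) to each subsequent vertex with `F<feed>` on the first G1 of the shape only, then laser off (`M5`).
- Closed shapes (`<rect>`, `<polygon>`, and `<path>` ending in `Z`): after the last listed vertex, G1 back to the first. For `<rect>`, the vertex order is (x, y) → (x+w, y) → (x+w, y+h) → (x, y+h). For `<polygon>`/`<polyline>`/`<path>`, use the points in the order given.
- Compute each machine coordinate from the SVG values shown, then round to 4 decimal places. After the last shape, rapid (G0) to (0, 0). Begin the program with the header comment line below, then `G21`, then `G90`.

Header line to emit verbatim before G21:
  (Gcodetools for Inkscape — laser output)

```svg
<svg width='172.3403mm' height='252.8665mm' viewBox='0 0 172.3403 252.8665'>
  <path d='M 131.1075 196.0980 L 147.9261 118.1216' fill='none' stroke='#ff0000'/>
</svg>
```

viewBox `0 0 172.3403 252.8665` with mm width/height → 1 unit = 1 mm. Flip: y_m = 252.8665 − y_svg.

**Shape 1** — `<path>` line segment, stroke `#ff0000` → cut (S725, F1333). Machine vertices: (131.1075,56.7685) → (147.9261,134.7449). Open path.

(Gcodetools for Inkscape — laser output)
G21
G90
G0 X131.1075 Y56.7685
M3 S725
G1 X147.9261 Y134.7449 F1333
M5
G0 X0.0000 Y0.0000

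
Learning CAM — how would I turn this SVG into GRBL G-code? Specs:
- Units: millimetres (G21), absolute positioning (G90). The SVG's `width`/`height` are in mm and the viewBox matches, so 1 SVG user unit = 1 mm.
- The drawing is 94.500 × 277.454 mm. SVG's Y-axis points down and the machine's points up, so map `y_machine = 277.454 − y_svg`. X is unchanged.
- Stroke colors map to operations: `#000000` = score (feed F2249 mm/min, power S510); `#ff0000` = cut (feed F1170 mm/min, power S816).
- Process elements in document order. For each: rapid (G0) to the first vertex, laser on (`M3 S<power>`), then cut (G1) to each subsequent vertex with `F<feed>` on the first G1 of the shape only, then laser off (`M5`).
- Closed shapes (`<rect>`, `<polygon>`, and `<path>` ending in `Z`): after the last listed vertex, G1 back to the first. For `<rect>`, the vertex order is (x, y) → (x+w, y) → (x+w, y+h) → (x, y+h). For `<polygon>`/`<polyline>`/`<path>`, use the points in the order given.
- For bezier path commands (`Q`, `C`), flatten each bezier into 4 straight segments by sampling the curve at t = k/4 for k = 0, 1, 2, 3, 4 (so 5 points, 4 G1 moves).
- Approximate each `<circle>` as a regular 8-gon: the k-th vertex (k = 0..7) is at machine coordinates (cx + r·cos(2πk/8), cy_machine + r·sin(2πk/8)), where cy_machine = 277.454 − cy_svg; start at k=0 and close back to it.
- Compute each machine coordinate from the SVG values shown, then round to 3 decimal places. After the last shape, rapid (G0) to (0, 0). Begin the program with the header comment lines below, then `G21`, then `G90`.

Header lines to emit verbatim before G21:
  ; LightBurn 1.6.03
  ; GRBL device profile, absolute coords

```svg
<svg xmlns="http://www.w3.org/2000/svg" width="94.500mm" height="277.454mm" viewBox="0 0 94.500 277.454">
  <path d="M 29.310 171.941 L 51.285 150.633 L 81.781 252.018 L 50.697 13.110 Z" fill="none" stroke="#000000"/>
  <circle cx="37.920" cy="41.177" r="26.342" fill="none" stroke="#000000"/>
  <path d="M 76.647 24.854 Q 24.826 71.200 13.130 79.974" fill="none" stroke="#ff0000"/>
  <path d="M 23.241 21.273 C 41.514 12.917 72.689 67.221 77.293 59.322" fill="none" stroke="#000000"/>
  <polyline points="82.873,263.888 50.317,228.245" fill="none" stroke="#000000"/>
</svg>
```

; LightBurn 1.6.03
; GRBL device profile, absolute coords
G21
G90
G0 X29.310 Y105.513
M3 S510
G1 X51.285 Y126.821 F2249
G1 X81.781 Y25.436
G1 X50.697 Y264.344
G1 X29.310 Y105.513
M5
G0 X64.262 Y236.277
M3 S510
G1 X56.547 Y254.904 F2249
G1 X37.920 Y262.619
G1 X19.293 Y254.904
G1 X11.578 Y236.277
G1 X19.293 Y217.650
G1 X37.920 Y209.935
G1 X56.547 Y217.650
G1 X64.262 Y236.277
M5
G0 X76.647 Y252.600
M3 S816
G1 X53.244 Y231.775 F1170
G1 X34.857 Y215.647
G1 X21.486 Y204.215
G1 X13.130 Y197.480
M5
G0 X23.241 Y256.181
M3 S510
G1 X38.748 Y252.650 F2249
G1 X55.393 Y237.328
G1 X69.475 Y221.920
G1 X77.293 Y218.132
M5
G0 X82.873 Y13.566
M3 S510
G1 X50.317 Y49.209 F2249
M5
G0 X0.000 Y0.000

Since the viewBox matches the mm dimensions, user units are millimetres directly. The only transform is the Y-flip y_m = 277.454 − y_svg.

Shape 1 is a closed polygon drawn with `<path>`. Its stroke #000000 means score at S510, F2249. After flipping Y the toolpath is (29.310,105.513) → (51.285,126.821) → (81.781,25.436) → (50.697,264.344) → (29.310,105.513), returning to the start.

Shape 2 is a circle drawn with `<circle>`. Its stroke #000000 means score at S510, F2249. After flipping Y the toolpath is (64.262,236.277) → (56.547,254.904) → (37.920,262.619) → (19.293,254.904) → (11.578,236.277) → (19.293,217.650) → (37.920,209.935) → (56.547,217.650) → (64.262,236.277), returning to the start.

Shape 3 is a quadratic bezier drawn with `<path>`. Its stroke #ff0000 means cut at S816, F1170. After flipping Y the toolpath is (76.647,252.600) → (53.244,231.775) → (34.857,215.647) → (21.486,204.215) → (13.130,197.480).

Shape 4 is a cubic bezier drawn with `<path>`. Its stroke #000000 means score at S510, F2249. After flipping Y the toolpath is (23.241,256.181) → (38.748,252.650) → (55.393,237.328) → (69.475,221.920) → (77.293,218.132).

Shape 5 is a line segment drawn with `<polyline>`. Its stroke #000000 means score at S510, F2249. After flipping Y the toolpath is (82.873,13.566) → (50.317,49.209).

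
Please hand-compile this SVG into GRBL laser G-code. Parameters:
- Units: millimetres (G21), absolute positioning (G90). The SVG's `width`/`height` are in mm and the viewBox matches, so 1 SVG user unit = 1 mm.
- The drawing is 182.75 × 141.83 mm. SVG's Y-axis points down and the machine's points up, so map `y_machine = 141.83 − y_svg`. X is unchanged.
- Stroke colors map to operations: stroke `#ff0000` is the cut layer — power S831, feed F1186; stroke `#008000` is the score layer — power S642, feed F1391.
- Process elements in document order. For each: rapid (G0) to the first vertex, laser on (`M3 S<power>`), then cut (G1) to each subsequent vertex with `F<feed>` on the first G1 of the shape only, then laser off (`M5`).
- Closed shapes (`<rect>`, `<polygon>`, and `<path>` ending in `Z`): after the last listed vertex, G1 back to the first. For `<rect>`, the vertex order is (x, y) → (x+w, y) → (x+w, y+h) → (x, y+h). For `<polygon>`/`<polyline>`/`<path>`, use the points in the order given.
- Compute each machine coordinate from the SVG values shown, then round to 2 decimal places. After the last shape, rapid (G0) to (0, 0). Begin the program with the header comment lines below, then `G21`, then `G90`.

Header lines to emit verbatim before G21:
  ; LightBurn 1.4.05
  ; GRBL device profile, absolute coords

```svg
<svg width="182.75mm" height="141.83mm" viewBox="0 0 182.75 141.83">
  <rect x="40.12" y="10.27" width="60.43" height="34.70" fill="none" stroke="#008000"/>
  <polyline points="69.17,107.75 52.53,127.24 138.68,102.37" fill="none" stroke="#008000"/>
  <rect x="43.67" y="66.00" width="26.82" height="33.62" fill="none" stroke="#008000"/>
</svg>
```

; LightBurn 1.4.05
; GRBL device profile, absolute coords
G21
G90
G0 X40.12 Y131.56
M3 S642
G1 X100.55 Y131.56 F1391
G1 X100.55 Y96.86
G1 X40.12 Y96.86
G1 X40.12 Y131.56
M5
G0 X69.17 Y34.08
M3 S642
G1 X52.53 Y14.59 F1391
G1 X138.68 Y39.46
M5
G0 X43.67 Y75.83
M3 S642
G1 X70.49 Y75.83 F1391
G1 X70.49 Y42.21
G1 X43.67 Y42.21
G1 X43.67 Y75.83
M5
G0 X0.00 Y0.00

Since the viewBox matches the mm dimensions, user units are millimetres directly. The only transform is the Y-flip y_m = 141.83 − y_svg.

Shape 1 is a rectangle drawn with `<rect>`. Its stroke #008000 means score at S642, F1391. After flipping Y the toolpath is (40.12,131.56) → (100.55,131.56) → (100.55,96.86) → (40.12,96.86) → (40.12,131.56), returning to the start.

Shape 2 is a open polyline drawn with `<polyline>`. Its stroke #008000 means score at S642, F1391. After flipping Y the toolpath is (69.17,34.08) → (52.53,14.59) → (138.68,39.46).

Shape 3 is a rectangle drawn with `<rect>`. Its stroke #008000 means score at S642, F1391. After flipping Y the toolpath is (43.67,75.83) → (70.49,75.83) → (70.49,42.21) → (43.67,42.21) → (43.67,75.83), returning to the start.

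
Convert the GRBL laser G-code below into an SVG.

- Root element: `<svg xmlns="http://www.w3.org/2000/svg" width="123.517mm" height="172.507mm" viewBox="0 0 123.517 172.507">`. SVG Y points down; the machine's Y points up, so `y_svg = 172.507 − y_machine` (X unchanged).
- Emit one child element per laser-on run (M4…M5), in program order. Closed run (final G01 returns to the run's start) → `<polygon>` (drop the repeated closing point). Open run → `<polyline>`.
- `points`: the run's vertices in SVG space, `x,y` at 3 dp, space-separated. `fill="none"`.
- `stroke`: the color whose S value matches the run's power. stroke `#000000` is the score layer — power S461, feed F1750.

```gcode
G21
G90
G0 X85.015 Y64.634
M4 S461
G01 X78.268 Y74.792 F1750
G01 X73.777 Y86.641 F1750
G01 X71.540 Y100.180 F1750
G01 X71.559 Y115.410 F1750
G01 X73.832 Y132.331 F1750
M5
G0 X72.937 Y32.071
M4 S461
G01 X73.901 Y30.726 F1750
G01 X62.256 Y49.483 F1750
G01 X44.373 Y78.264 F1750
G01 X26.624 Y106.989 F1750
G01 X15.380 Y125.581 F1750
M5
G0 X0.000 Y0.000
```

<svg xmlns="http://www.w3.org/2000/svg" width="123.517mm" height="172.507mm" viewBox="0 0 123.517 172.507">
  <polyline points="85.015,107.873 78.268,97.715 73.777,85.866 71.540,72.327 71.559,57.097 73.832,40.176" fill="none" stroke="#000000"/>
  <polyline points="72.937,140.436 73.901,141.781 62.256,123.024 44.373,94.243 26.624,65.518 15.380,46.926" fill="none" stroke="#000000"/>
</svg>

y_svg = 172.507 − y_m. Every run uses S461, so all elements get stroke `#000000` (score).

[1] open run; points: 85.015,107.873 78.268,97.715 73.777,85.866 71.540,72.327 71.559,57.097 73.832,40.176

[2] open run; points: 72.937,140.436 73.901,141.781 62.256,123.024 44.373,94.243 26.624,65.518 15.380,46.926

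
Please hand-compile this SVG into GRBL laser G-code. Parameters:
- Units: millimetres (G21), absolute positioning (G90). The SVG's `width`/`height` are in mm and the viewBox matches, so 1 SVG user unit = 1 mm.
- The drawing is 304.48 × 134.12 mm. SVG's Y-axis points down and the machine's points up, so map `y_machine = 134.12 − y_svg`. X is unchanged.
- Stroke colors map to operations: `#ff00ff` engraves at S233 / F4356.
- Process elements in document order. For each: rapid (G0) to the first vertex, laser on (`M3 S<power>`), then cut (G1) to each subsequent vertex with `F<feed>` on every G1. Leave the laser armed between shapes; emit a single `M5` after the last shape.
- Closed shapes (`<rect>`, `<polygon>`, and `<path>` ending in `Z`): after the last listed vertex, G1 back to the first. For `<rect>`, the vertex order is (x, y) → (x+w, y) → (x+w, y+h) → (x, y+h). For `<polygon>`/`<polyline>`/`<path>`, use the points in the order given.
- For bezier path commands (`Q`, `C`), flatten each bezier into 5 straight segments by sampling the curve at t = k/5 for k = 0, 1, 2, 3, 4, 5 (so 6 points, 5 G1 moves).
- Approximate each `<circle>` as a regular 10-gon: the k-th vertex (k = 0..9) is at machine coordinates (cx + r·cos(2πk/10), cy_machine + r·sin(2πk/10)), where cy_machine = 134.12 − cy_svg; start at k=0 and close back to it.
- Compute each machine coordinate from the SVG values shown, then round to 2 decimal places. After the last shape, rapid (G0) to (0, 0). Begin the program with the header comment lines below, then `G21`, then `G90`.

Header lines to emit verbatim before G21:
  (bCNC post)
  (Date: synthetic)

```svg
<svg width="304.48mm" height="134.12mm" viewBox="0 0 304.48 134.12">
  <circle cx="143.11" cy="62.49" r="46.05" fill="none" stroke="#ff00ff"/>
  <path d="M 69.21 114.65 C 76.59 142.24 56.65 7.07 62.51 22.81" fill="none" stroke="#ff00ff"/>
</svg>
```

(bCNC post)
(Date: synthetic)
G21
G90
G0 X189.16 Y71.63
M3 S233
G1 X180.37 Y98.70 F4356
G1 X157.34 Y115.43 F4356
G1 X128.88 Y115.43 F4356
G1 X105.85 Y98.70 F4356
G1 X97.06 Y71.63 F4356
G1 X105.85 Y44.56 F4356
G1 X128.88 Y27.83 F4356
G1 X157.34 Y27.83 F4356
G1 X180.37 Y44.56 F4356
G1 X189.16 Y71.63 F4356
G0 X69.21 Y19.47
M3 S233
G1 X70.78 Y19.94 F4356
G1 X68.35 Y44.41 F4356
G1 X64.46 Y77.84 F4356
G1 X61.67 Y105.15 F4356
G1 X62.51 Y111.31 F4356
M5
G0 X0.00 Y0.00

Since the viewBox matches the mm dimensions, user units are millimetres directly. The only transform is the Y-flip y_m = 134.12 − y_svg.

Shape 1 is a circle drawn with `<circle>`. Its stroke #ff00ff means engrave at S233, F4356. After flipping Y the toolpath is (189.16,71.63) → (180.37,98.70) → (157.34,115.43) → (128.88,115.43) → (105.85,98.70) → (97.06,71.63) → (105.85,44.56) → (128.88,27.83) → (157.34,27.83) → (180.37,44.56) → (189.16,71.63), returning to the start.

Shape 2 is a cubic bezier drawn with `<path>`. Its stroke #ff00ff means engrave at S233, F4356. After flipping Y the toolpath is (69.21,19.47) → (70.78,19.94) → (68.35,44.41) → (64.46,77.84) → (61.67,105.15) → (62.51,111.31).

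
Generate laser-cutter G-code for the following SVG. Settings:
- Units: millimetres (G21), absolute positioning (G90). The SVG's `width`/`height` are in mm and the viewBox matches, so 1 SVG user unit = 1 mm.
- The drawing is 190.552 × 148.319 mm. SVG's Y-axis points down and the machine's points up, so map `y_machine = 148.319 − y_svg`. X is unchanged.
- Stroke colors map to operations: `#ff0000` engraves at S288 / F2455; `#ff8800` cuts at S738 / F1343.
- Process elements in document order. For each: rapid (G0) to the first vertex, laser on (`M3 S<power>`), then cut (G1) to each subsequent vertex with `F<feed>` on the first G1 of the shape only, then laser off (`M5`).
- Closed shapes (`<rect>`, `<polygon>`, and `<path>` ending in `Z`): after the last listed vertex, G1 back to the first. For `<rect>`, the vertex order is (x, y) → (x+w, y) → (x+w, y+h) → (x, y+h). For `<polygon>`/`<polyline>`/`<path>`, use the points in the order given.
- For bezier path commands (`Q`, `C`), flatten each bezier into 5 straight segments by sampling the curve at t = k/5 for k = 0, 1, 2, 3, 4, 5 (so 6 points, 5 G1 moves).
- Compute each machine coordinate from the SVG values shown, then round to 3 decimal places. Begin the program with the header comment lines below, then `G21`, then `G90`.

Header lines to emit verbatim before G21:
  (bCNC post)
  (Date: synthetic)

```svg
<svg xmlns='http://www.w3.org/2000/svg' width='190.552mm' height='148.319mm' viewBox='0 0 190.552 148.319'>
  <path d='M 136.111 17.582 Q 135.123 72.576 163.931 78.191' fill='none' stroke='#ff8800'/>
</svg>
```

1 u = 1 mm; y_m = 148.319 − y.

[1] `<path>` quadratic bezier, #ff8800→cut S738 F1343: (136.111,130.737) → (136.908,110.715) → (140.088,94.642) → (145.652,82.521) → (153.600,74.349) → (163.931,70.128)

(bCNC post)
(Date: synthetic)
G21
G90
G0 X136.111 Y130.737
M3 S738
G1 X136.908 Y110.715 F1343
G1 X140.088 Y94.642
G1 X145.652 Y82.521
G1 X153.600 Y74.349
G1 X163.931 Y70.128
M5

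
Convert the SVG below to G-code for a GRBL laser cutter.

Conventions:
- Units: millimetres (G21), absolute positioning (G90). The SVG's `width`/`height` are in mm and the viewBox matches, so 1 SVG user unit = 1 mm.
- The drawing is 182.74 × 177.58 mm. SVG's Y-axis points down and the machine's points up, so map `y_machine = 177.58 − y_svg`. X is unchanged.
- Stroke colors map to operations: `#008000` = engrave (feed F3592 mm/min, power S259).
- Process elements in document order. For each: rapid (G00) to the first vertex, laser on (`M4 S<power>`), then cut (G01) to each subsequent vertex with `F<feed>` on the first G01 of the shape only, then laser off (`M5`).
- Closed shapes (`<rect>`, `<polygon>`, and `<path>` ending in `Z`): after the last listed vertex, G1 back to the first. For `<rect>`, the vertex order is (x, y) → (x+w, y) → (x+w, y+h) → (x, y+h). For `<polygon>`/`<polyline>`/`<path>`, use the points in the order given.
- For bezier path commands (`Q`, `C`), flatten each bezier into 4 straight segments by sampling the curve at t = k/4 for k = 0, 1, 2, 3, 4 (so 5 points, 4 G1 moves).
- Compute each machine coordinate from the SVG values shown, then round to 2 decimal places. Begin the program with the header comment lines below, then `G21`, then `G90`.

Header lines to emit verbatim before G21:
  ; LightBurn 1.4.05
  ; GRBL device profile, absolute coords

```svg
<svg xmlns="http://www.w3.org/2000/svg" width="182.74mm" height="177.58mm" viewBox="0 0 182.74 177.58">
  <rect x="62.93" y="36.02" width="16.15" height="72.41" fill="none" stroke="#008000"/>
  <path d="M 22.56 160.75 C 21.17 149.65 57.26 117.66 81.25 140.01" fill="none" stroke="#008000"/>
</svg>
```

viewBox `0 0 182.74 177.58` with mm width/height → 1 unit = 1 mm. Flip: y_m = 177.58 − y_svg.

**Shape 1** — `<rect>` rectangle, stroke `#008000` → engrave (S259, F3592). Machine vertices: (62.93,141.56) → (79.08,141.56) → (79.08,69.15) → (62.93,69.15) → (62.93,141.56). Closed: final G1 returns to the first vertex.

**Shape 2** — `<path>` cubic bezier, stroke `#008000` → engrave (S259, F3592). Control points (SVG): P0=(22.56,160.75), P1=(21.17,149.65), P2=(57.26,117.66), P3=(81.25,140.01); sampled at t=k/4. Machine vertices: (22.56,16.83) → (27.77,27.90) → (42.39,39.74) → (61.76,45.32) → (81.25,37.57). Open path.

; LightBurn 1.4.05
; GRBL device profile, absolute coords
G21
G90
G00 X62.93 Y141.56
M4 S259
G01 X79.08 Y141.56 F3592
G01 X79.08 Y69.15
G01 X62.93 Y69.15
G01 X62.93 Y141.56
M5
G00 X22.56 Y16.83
M4 S259
G01 X27.77 Y27.90 F3592
G01 X42.39 Y39.74
G01 X61.76 Y45.32
G01 X81.25 Y37.57
M5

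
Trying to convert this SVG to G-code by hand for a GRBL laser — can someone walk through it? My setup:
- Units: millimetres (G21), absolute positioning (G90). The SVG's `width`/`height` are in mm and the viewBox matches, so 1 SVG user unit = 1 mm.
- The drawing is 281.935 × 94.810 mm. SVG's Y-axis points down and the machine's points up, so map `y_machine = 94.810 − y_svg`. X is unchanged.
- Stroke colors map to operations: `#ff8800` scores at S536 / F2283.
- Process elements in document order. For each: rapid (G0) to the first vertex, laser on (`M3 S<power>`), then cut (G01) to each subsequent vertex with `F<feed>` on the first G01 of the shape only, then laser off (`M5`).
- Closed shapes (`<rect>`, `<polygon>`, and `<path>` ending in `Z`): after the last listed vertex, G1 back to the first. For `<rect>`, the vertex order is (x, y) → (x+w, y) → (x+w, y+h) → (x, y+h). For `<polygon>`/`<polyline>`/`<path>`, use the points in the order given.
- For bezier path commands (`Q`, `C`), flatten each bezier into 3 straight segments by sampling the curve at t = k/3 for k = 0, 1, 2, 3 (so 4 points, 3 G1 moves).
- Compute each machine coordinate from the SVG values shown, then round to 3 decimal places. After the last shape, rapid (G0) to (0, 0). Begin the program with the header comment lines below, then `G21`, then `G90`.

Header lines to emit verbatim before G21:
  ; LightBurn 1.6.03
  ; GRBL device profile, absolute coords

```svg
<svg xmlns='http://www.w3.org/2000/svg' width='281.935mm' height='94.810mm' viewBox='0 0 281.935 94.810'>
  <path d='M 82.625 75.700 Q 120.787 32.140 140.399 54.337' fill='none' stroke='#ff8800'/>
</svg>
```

Since the viewBox matches the mm dimensions, user units are millimetres directly. The only transform is the Y-flip y_m = 94.810 − y_svg.

Shape 1 is a quadratic bezier drawn with `<path>`. Its stroke #ff8800 means score at S536, F2283. After flipping Y the toolpath is (82.625,19.110) → (106.005,40.844) → (125.263,47.965) → (140.399,40.473).

; LightBurn 1.6.03
; GRBL device profile, absolute coords
G21
G90
G0 X82.625 Y19.110
M3 S536
G01 X106.005 Y40.844 F2283
G01 X125.263 Y47.965
G01 X140.399 Y40.473
M5
G0 X0.000 Y0.000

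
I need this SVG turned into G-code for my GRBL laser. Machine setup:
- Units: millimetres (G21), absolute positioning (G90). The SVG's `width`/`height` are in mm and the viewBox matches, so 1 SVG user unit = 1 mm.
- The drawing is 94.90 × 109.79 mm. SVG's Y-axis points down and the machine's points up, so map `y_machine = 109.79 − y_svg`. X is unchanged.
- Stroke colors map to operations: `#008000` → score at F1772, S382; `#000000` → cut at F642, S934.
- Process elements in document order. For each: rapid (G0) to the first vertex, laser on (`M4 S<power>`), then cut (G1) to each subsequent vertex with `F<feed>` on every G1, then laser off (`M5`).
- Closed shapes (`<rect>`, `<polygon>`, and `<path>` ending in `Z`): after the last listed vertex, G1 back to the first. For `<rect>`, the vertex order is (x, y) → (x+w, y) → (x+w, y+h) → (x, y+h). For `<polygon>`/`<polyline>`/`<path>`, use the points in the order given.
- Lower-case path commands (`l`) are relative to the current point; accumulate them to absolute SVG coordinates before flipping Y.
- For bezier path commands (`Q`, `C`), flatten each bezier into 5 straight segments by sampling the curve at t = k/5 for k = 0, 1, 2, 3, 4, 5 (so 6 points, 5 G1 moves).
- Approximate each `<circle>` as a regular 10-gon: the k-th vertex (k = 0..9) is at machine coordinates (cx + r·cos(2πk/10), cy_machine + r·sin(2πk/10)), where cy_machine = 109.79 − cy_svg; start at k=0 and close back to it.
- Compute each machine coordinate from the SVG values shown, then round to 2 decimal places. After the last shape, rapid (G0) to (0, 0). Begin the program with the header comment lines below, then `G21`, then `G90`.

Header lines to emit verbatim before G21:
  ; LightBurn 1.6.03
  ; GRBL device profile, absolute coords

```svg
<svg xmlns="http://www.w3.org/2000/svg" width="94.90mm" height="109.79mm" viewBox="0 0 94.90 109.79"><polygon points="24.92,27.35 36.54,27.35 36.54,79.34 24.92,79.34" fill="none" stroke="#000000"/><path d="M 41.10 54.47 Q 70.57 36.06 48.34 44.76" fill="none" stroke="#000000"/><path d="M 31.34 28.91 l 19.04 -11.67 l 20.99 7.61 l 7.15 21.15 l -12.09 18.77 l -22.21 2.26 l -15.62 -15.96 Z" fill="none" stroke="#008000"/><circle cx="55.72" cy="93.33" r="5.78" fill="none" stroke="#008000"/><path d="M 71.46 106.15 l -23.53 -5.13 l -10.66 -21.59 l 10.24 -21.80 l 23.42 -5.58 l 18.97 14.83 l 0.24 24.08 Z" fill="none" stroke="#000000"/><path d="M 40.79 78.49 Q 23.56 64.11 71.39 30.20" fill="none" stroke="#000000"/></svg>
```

; LightBurn 1.6.03
; GRBL device profile, absolute coords
G21
G90
G0 X24.92 Y82.44
M4 S934
G1 X36.54 Y82.44 F642
G1 X36.54 Y30.45 F642
G1 X24.92 Y30.45 F642
G1 X24.92 Y82.44 F642
M5
G0 X41.10 Y55.32
M4 S934
G1 X50.82 Y61.60 F642
G1 X56.40 Y65.71 F642
G1 X57.85 Y67.65 F642
G1 X55.16 Y67.43 F642
G1 X48.34 Y65.03 F642
M5
G0 X31.34 Y80.88
M4 S382
G1 X50.38 Y92.55 F1772
G1 X71.37 Y84.94 F1772
G1 X78.52 Y63.79 F1772
G1 X66.43 Y45.02 F1772
G1 X44.22 Y42.76 F1772
G1 X28.60 Y58.72 F1772
G1 X31.34 Y80.88 F1772
M5
G0 X61.50 Y16.46
M4 S382
G1 X60.40 Y19.86 F1772
G1 X57.51 Y21.96 F1772
G1 X53.93 Y21.96 F1772
G1 X51.04 Y19.86 F1772
G1 X49.94 Y16.46 F1772
G1 X51.04 Y13.06 F1772
G1 X53.93 Y10.96 F1772
G1 X57.51 Y10.96 F1772
G1 X60.40 Y13.06 F1772
G1 X61.50 Y16.46 F1772
M5
G0 X71.46 Y3.64
M4 S934
G1 X47.93 Y8.77 F642
G1 X37.27 Y30.36 F642
G1 X47.51 Y52.16 F642
G1 X70.93 Y57.74 F642
G1 X89.90 Y42.91 F642
G1 X90.14 Y18.83 F642
G1 X71.46 Y3.64 F642
M5
G0 X40.79 Y31.30
M4 S934
G1 X36.50 Y37.83 F642
G1 X37.42 Y45.93 F642
G1 X43.54 Y55.59 F642
G1 X54.86 Y66.81 F642
G1 X71.39 Y79.59 F642
M5
G0 X0.00 Y0.00

Since the viewBox matches the mm dimensions, user units are millimetres directly. The only transform is the Y-flip y_m = 109.79 − y_svg.

Shape 1 is a rectangle drawn with `<polygon>`. Its stroke #000000 means cut at S934, F642. After flipping Y the toolpath is (24.92,82.44) → (36.54,82.44) → (36.54,30.45) → (24.92,30.45) → (24.92,82.44), returning to the start.

Shape 2 is a quadratic bezier drawn with `<path>`. Its stroke #000000 means cut at S934, F642. After flipping Y the toolpath is (41.10,55.32) → (50.82,61.60) → (56.40,65.71) → (57.85,67.65) → (55.16,67.43) → (48.34,65.03).

Shape 3 is a regular polygon drawn with `<path>`. Its stroke #008000 means score at S382, F1772. After flipping Y the toolpath is (31.34,80.88) → (50.38,92.55) → (71.37,84.94) → (78.52,63.79) → (66.43,45.02) → (44.22,42.76) → (28.60,58.72) → (31.34,80.88), returning to the start.

Shape 4 is a circle drawn with `<circle>`. Its stroke #008000 means score at S382, F1772. After flipping Y the toolpath is (61.50,16.46) → (60.40,19.86) → (57.51,21.96) → (53.93,21.96) → (51.04,19.86) → (49.94,16.46) → (51.04,13.06) → (53.93,10.96) → (57.51,10.96) → (60.40,13.06) → (61.50,16.46), returning to the start.

Shape 5 is a regular polygon drawn with `<path>`. Its stroke #000000 means cut at S934, F642. After flipping Y the toolpath is (71.46,3.64) → (47.93,8.77) → (37.27,30.36) → (47.51,52.16) → (70.93,57.74) → (89.90,42.91) → (90.14,18.83) → (71.46,3.64), returning to the start.

Shape 6 is a quadratic bezier drawn with `<path>`. Its stroke #000000 means cut at S934, F642. After flipping Y the toolpath is (40.79,31.30) → (36.50,37.83) → (37.42,45.93) → (43.54,55.59) → (54.86,66.81) → (71.39,79.59).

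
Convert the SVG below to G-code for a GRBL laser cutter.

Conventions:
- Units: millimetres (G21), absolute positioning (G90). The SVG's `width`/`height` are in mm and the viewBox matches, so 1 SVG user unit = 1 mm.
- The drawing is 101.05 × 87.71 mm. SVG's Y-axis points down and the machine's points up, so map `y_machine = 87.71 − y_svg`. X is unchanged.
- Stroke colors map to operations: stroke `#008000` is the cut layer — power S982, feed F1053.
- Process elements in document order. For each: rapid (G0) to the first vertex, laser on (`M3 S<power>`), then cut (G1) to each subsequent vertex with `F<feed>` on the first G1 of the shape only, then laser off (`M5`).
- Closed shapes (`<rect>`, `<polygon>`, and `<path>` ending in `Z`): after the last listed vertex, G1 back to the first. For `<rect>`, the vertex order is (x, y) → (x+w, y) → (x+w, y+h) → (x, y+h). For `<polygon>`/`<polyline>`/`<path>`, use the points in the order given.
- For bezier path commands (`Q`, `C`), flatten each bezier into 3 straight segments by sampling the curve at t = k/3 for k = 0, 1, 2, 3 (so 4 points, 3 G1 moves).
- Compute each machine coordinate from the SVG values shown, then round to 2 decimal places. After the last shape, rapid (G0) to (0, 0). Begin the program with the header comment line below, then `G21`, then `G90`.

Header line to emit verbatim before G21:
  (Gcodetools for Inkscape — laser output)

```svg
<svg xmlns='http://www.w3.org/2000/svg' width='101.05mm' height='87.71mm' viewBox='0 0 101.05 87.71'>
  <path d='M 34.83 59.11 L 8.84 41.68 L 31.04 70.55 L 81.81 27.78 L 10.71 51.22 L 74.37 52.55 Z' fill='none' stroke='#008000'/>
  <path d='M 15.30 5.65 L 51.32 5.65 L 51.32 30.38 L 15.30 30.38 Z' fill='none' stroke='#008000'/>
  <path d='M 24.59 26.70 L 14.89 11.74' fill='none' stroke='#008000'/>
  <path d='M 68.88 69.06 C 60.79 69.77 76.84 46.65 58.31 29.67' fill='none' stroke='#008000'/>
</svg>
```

(Gcodetools for Inkscape — laser output)
G21
G90
G0 X34.83 Y28.60
M3 S982
G1 X8.84 Y46.03 F1053
G1 X31.04 Y17.16
G1 X81.81 Y59.93
G1 X10.71 Y36.49
G1 X74.37 Y35.16
G1 X34.83 Y28.60
M5
G0 X15.30 Y82.06
M3 S982
G1 X51.32 Y82.06 F1053
G1 X51.32 Y57.33
G1 X15.30 Y57.33
G1 X15.30 Y82.06
M5
G0 X24.59 Y61.01
M3 S982
G1 X14.89 Y75.97 F1053
M5
G0 X68.88 Y18.65
M3 S982
G1 X66.66 Y24.77 F1053
G1 X67.49 Y40.12
G1 X58.31 Y58.04
M5
G0 X0.00 Y0.00

viewBox `0 0 101.05 87.71` with mm width/height → 1 unit = 1 mm. Flip: y_m = 87.71 − y_svg.

**Shape 1** — `<path>` closed polygon, stroke `#008000` → cut (S982, F1053). Machine vertices: (34.83,28.60) → (8.84,46.03) → (31.04,17.16) → (81.81,59.93) → (10.71,36.49) → (74.37,35.16) → (34.83,28.60). Closed: final G1 returns to the first vertex.

**Shape 2** — `<path>` rectangle, stroke `#008000` → cut (S982, F1053). Machine vertices: (15.30,82.06) → (51.32,82.06) → (51.32,57.33) → (15.30,57.33) → (15.30,82.06). Closed: final G1 returns to the first vertex.

**Shape 3** — `<path>` line segment, stroke `#008000` → cut (S982, F1053). Machine vertices: (24.59,61.01) → (14.89,75.97). Open path.

**Shape 4** — `<path>` cubic bezier, stroke `#008000` → cut (S982, F1053). Control points (SVG): P0=(68.88,69.06), P1=(60.79,69.77), P2=(76.84,46.65), P3=(58.31,29.67); sampled at t=k/3. Machine vertices: (68.88,18.65) → (66.66,24.77) → (67.49,40.12) → (58.31,58.04). Open path.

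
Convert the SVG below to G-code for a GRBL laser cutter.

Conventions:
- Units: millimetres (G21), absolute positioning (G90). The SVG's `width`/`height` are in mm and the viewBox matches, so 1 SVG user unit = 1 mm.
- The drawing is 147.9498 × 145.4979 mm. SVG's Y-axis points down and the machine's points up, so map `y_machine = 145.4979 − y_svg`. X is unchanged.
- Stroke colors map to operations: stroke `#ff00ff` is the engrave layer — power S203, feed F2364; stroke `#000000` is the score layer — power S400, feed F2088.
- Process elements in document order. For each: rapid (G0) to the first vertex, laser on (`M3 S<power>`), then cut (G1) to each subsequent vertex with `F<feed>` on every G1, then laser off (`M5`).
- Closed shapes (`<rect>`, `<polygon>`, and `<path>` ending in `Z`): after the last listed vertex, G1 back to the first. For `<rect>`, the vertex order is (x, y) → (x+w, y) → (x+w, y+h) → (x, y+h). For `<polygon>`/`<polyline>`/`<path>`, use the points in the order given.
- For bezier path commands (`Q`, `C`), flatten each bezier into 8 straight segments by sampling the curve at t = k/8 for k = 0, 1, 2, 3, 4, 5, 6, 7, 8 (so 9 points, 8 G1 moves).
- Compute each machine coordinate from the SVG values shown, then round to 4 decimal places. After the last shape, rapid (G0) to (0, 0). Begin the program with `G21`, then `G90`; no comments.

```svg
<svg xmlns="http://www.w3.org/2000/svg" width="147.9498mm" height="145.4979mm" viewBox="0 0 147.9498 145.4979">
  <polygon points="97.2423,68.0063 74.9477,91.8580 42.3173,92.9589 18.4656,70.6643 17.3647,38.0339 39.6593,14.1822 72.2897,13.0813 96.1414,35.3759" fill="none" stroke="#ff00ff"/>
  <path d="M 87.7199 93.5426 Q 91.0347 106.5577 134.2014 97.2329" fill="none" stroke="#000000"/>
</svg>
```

G21
G90
G0 X97.2423 Y77.4916
M3 S203
G1 X74.9477 Y53.6399 F2364
G1 X42.3173 Y52.5390 F2364
G1 X18.4656 Y74.8336 F2364
G1 X17.3647 Y107.4640 F2364
G1 X39.6593 Y131.3157 F2364
G1 X72.2897 Y132.4166 F2364
G1 X96.1414 Y110.1220 F2364
G1 X97.2423 Y77.4916 F2364
M5
G0 X87.7199 Y51.9553
M3 S400
G1 X89.1713 Y49.0506 F2088
G1 X91.8680 Y46.8440 F2088
G1 X95.8102 Y45.3355 F2088
G1 X100.9977 Y44.5252 F2088
G1 X107.4305 Y44.4129 F2088
G1 X115.1088 Y44.9988 F2088
G1 X124.0324 Y46.2829 F2088
G1 X134.2014 Y48.2650 F2088
M5
G0 X0.0000 Y0.0000

Since the viewBox matches the mm dimensions, user units are millimetres directly. The only transform is the Y-flip y_m = 145.4979 − y_svg.

Shape 1 is a regular polygon drawn with `<polygon>`. Its stroke #ff00ff means engrave at S203, F2364. After flipping Y the toolpath is (97.2423,77.4916) → (74.9477,53.6399) → (42.3173,52.5390) → (18.4656,74.8336) → (17.3647,107.4640) → (39.6593,131.3157) → (72.2897,132.4166) → (96.1414,110.1220) → (97.2423,77.4916), returning to the start.

Shape 2 is a quadratic bezier drawn with `<path>`. Its stroke #000000 means score at S400, F2088. After flipping Y the toolpath is (87.7199,51.9553) → (89.1713,49.0506) → (91.8680,46.8440) → (95.8102,45.3355) → (100.9977,44.5252) → (107.4305,44.4129) → (115.1088,44.9988) → (124.0324,46.2829) → (134.2014,48.2650).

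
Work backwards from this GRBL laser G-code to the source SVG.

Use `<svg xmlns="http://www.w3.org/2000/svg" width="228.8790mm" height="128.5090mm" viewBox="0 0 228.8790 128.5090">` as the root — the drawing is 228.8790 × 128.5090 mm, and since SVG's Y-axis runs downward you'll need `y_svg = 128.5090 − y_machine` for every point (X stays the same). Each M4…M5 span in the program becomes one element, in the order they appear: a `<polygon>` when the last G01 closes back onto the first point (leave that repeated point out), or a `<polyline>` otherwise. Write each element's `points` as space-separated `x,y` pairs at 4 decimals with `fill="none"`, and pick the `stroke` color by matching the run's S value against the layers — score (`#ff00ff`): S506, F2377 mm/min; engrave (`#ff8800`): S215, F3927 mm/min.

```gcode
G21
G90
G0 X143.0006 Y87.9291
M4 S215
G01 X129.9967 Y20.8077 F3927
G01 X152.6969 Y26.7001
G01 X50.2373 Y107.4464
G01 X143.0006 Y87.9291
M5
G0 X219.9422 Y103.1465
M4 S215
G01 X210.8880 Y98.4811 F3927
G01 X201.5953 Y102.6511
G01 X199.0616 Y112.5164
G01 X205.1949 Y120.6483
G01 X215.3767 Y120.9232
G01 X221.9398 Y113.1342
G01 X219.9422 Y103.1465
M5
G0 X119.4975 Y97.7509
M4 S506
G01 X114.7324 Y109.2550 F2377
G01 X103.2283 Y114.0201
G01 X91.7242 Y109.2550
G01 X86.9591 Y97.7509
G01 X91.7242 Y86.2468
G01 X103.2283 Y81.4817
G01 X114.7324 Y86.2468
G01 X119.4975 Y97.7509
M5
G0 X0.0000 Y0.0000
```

<svg xmlns="http://www.w3.org/2000/svg" width="228.8790mm" height="128.5090mm" viewBox="0 0 228.8790 128.5090">
  <polygon points="143.0006,40.5799 129.9967,107.7013 152.6969,101.8089 50.2373,21.0626" fill="none" stroke="#ff8800"/>
  <polygon points="219.9422,25.3625 210.8880,30.0279 201.5953,25.8579 199.0616,15.9926 205.1949,7.8607 215.3767,7.5858 221.9398,15.3748" fill="none" stroke="#ff8800"/>
  <polygon points="119.4975,30.7581 114.7324,19.2540 103.2283,14.4889 91.7242,19.2540 86.9591,30.7581 91.7242,42.2622 103.2283,47.0273 114.7324,42.2622" fill="none" stroke="#ff00ff"/>
</svg>

y_svg = 128.5090 − y_m.

[1] S215→`#ff8800` (engrave); closed run; points: 143.0006,40.5799 129.9967,107.7013 152.6969,101.8089 50.2373,21.0626

[2] S215→`#ff8800` (engrave); closed run; points: 219.9422,25.3625 210.8880,30.0279 201.5953,25.8579 199.0616,15.9926 205.1949,7.8607 215.3767,7.5858 221.9398,15.3748

[3] S506→`#ff00ff` (score); closed run; points: 119.4975,30.7581 114.7324,19.2540 103.2283,14.4889 91.7242,19.2540 86.9591,30.7581 91.7242,42.2622 103.2283,47.0273 114.7324,42.2622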